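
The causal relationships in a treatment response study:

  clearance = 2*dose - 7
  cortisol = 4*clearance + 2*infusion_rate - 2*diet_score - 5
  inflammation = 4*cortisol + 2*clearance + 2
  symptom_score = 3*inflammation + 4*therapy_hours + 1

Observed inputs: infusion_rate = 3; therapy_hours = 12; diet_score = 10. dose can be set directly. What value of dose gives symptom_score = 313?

dose = 8

Substituting into the cortisol equation gives cortisol = 8*dose - 47.
inflammation becomes 36*dose - 200.
Substituting into the symptom_score equation gives symptom_score = 108*dose - 551.
Solve 108*dose - 551 = 313: dose = (313 + 551) / 108 = 8.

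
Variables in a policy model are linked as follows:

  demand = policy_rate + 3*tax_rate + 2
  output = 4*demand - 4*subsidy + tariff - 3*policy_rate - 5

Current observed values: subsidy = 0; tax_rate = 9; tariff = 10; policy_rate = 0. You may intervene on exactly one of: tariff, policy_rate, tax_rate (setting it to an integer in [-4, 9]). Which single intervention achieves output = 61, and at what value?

set tax_rate = 4

Intervening on tariff: output = tariff + 111. Reaching 61 requires tariff = -50, outside [-4, 9].
Intervening on policy_rate: output = policy_rate + 121. Reaching 61 requires policy_rate = -60, outside [-4, 9].
Intervening on tax_rate: with other inputs at their observed values, output = 12*tax_rate + 13. Solving for 61 gives tax_rate = 4, within [-4, 9].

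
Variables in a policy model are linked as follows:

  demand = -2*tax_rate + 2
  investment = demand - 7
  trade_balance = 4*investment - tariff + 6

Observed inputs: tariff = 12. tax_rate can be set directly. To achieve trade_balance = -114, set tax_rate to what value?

tax_rate = 11

Substituting into the investment equation gives investment = -2*tax_rate - 5.
This gives trade_balance = -8*tax_rate - 26.
Solve -8*tax_rate - 26 = -114: tax_rate = (-114 + 26) / -8 = 11.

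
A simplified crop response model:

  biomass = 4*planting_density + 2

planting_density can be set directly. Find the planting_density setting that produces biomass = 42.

Solve 4*planting_density + 2 = 42: planting_density = (42 - 2) / 4 = 10.

planting_density = 10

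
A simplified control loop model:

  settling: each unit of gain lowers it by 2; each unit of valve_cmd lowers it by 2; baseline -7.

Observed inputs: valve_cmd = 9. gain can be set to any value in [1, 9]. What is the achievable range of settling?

Substituting into the settling equation gives settling = -2*gain - 25.
Linear in gain, so extremes are at the endpoints: gain = 1 gives settling = -27; gain = 9 gives settling = -43.

-43 to -27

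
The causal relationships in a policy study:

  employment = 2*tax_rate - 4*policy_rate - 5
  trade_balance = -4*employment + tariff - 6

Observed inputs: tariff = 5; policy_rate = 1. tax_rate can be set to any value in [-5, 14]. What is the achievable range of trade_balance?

Substituting into the employment equation gives employment = 2*tax_rate - 9.
Substituting into the trade_balance equation gives trade_balance = -8*tax_rate + 35.
Linear in tax_rate, so extremes are at the endpoints: tax_rate = -5 gives trade_balance = 75; tax_rate = 14 gives trade_balance = -77.

-77 to 75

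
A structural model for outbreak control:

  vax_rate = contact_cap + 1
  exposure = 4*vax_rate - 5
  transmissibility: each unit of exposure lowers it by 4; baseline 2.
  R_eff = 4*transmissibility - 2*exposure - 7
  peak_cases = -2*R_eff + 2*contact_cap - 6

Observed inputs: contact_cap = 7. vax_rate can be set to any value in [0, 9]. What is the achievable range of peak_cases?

Intervening on vax_rate fixes its value directly, overriding its dependence on contact_cap.
Substituting into the transmissibility equation gives transmissibility = -16*vax_rate + 22.
Substituting into the R_eff equation gives R_eff = -72*vax_rate + 91.
Substituting into the peak_cases equation gives peak_cases = 144*vax_rate - 174.
Linear in vax_rate, so extremes are at the endpoints: vax_rate = 0 gives peak_cases = -174; vax_rate = 9 gives peak_cases = 1122.

-174 to 1122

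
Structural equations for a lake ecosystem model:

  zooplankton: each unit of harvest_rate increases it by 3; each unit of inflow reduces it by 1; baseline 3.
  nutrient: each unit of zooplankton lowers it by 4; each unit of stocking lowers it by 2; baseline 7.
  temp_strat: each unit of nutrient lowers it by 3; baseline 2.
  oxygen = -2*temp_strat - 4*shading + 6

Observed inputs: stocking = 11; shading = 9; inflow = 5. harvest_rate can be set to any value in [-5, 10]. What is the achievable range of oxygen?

Substituting into the zooplankton equation gives zooplankton = 3*harvest_rate - 2.
nutrient becomes -12*harvest_rate - 7.
Substituting into the temp_strat equation gives temp_strat = 36*harvest_rate + 23.
Substituting into the oxygen equation gives oxygen = -72*harvest_rate - 76.
Linear in harvest_rate, so extremes are at the endpoints: harvest_rate = -5 gives oxygen = 284; harvest_rate = 10 gives oxygen = -796.

-796 to 284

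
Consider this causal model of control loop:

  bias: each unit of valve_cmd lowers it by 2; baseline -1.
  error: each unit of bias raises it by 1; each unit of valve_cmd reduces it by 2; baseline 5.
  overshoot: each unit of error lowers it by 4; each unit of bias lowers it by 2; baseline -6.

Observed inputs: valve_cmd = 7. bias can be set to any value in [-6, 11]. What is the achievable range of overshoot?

-36 to 66

Intervening on bias fixes its value directly, overriding its dependence on valve_cmd.
Substituting into the error equation gives error = bias - 9.
So overshoot = -6*bias + 30.
Linear in bias, so extremes are at the endpoints: bias = -6 gives overshoot = 66; bias = 11 gives overshoot = -36.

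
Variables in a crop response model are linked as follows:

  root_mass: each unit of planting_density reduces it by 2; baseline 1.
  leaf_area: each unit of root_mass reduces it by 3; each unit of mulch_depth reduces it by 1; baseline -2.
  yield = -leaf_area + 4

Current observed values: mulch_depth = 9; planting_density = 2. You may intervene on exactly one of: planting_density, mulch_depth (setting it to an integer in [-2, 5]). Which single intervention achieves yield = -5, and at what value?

set mulch_depth = -2

Intervening on planting_density: yield = -6*planting_density + 18. Reaching -5 requires planting_density = 23/6, not an integer.
Intervening on mulch_depth: with other inputs at their observed values, yield = mulch_depth - 3. Solving for -5 gives mulch_depth = -2, within [-2, 5].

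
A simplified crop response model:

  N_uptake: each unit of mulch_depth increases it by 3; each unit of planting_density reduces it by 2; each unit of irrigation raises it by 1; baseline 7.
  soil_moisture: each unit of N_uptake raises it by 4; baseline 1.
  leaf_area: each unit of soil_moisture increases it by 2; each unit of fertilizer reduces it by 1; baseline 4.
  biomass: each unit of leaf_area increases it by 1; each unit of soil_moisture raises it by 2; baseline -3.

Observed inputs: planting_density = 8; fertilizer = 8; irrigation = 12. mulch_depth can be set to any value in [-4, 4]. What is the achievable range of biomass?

Substituting into the N_uptake equation gives N_uptake = 3*mulch_depth + 3.
This gives soil_moisture = 12*mulch_depth + 13.
So leaf_area = 24*mulch_depth + 22.
This gives biomass = 48*mulch_depth + 45.
Linear in mulch_depth, so extremes are at the endpoints: mulch_depth = -4 gives biomass = -147; mulch_depth = 4 gives biomass = 237.

-147 to 237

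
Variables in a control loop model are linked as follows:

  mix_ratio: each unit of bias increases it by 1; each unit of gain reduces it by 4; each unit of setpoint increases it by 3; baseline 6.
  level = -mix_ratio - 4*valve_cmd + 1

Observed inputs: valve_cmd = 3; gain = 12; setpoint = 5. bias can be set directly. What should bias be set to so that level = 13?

Substituting into the mix_ratio equation gives mix_ratio = bias - 27.
This gives level = -bias + 16.
Solve -bias + 16 = 13: bias = (13 - 16) / -1 = 3.

bias = 3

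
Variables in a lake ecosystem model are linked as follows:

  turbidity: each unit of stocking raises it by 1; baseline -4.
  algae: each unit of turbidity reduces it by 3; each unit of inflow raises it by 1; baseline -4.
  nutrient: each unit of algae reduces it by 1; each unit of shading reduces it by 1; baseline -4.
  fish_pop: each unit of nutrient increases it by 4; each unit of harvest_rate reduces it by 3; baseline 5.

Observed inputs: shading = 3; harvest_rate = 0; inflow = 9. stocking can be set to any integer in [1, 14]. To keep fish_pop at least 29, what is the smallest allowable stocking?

stocking = 10

Substituting into the algae equation gives algae = -3*stocking + 17.
nutrient becomes 3*stocking - 24.
fish_pop becomes 12*stocking - 91.
Require 12*stocking - 91 ≥ 29, so stocking ≥ 10.
The smallest integer in [1, 14] satisfying this is 10.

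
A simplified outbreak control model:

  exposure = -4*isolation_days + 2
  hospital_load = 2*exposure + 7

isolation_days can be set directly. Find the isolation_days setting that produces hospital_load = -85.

Substituting into the hospital_load equation gives hospital_load = -8*isolation_days + 11.
Solve -8*isolation_days + 11 = -85: isolation_days = (-85 - 11) / -8 = 12.

isolation_days = 12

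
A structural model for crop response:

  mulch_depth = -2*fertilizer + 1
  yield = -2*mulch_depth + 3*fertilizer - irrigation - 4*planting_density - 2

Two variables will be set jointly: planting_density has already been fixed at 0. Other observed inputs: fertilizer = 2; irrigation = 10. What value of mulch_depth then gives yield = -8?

With planting_density held at 0:
Intervening on mulch_depth fixes its value directly, overriding its dependence on fertilizer.
Substituting into the yield equation gives yield = -2*mulch_depth - 6.
Solve -2*mulch_depth - 6 = -8: mulch_depth = (-8 + 6) / -2 = 1.

mulch_depth = 1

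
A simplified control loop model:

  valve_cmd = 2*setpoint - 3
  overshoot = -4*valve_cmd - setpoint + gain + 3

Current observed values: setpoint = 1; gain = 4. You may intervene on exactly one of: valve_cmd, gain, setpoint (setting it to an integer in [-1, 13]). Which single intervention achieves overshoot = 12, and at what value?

Intervening on valve_cmd: overshoot = -4*valve_cmd + 6. Reaching 12 requires valve_cmd = -3/2, not an integer.
Intervening on gain: with other inputs at their observed values, overshoot = gain + 6. Solving for 12 gives gain = 6, within [-1, 13].
Intervening on setpoint: overshoot = -9*setpoint + 19. Reaching 12 requires setpoint = 7/9, not an integer.

set gain = 6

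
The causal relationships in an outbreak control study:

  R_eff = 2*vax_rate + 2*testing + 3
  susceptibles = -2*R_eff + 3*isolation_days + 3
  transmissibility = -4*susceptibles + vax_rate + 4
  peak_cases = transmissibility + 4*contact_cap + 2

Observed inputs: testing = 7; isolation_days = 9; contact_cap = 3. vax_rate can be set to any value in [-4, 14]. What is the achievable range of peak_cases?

Substituting into the R_eff equation gives R_eff = 2*vax_rate + 17.
Substituting into the susceptibles equation gives susceptibles = -4*vax_rate - 4.
This gives transmissibility = 17*vax_rate + 20.
Substituting into the peak_cases equation gives peak_cases = 17*vax_rate + 34.
Linear in vax_rate, so extremes are at the endpoints: vax_rate = -4 gives peak_cases = -34; vax_rate = 14 gives peak_cases = 272.

-34 to 272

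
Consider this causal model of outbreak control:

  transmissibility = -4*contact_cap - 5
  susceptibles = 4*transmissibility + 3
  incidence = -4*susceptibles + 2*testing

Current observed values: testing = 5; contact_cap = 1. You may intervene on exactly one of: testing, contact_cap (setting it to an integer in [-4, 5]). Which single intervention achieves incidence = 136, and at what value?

Intervening on testing: with other inputs at their observed values, incidence = 2*testing + 132. Solving for 136 gives testing = 2, within [-4, 5].
Intervening on contact_cap: incidence = 64*contact_cap + 78. Reaching 136 requires contact_cap = 29/32, not an integer.

set testing = 2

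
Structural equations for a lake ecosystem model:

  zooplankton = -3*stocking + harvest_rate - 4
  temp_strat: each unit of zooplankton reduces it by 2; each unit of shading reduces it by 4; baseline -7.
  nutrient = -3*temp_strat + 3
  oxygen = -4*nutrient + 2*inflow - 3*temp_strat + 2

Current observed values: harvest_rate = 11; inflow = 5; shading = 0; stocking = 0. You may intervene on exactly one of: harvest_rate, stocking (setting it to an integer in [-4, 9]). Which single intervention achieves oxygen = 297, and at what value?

set stocking = 9

Intervening on harvest_rate: oxygen = -18*harvest_rate + 9. Reaching 297 requires harvest_rate = -16, outside [-4, 9].
Intervening on stocking: with other inputs at their observed values, oxygen = 54*stocking - 189. Solving for 297 gives stocking = 9, within [-4, 9].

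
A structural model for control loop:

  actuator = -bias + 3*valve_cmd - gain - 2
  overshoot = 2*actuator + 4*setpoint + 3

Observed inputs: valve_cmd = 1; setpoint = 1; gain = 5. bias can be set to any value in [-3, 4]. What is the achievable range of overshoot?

Substituting into the actuator equation gives actuator = -bias - 4.
Substituting into the overshoot equation gives overshoot = -2*bias - 1.
Linear in bias, so extremes are at the endpoints: bias = -3 gives overshoot = 5; bias = 4 gives overshoot = -9.

-9 to 5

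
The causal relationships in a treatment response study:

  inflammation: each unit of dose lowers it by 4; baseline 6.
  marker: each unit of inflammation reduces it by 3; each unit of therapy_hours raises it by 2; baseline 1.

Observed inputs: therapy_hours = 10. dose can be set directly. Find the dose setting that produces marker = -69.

dose = -6

Substituting into the marker equation gives marker = 12*dose + 3.
Solve 12*dose + 3 = -69: dose = (-69 - 3) / 12 = -6.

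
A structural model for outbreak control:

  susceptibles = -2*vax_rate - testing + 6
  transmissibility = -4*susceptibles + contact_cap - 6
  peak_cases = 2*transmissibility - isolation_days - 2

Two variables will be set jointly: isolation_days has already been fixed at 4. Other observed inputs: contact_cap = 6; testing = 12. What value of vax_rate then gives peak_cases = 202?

With isolation_days held at 4:
Substituting into the susceptibles equation gives susceptibles = -2*vax_rate - 6.
transmissibility becomes 8*vax_rate + 24.
Substituting into the peak_cases equation gives peak_cases = 16*vax_rate + 42.
Solve 16*vax_rate + 42 = 202: vax_rate = (202 - 42) / 16 = 10.

vax_rate = 10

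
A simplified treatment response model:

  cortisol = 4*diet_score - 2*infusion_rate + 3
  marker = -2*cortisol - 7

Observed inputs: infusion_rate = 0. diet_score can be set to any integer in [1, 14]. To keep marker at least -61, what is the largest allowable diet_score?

Substituting into the cortisol equation gives cortisol = 4*diet_score + 3.
Substituting into the marker equation gives marker = -8*diet_score - 13.
Require -8*diet_score - 13 ≥ -61, so diet_score ≤ 6.
The largest integer in [1, 14] satisfying this is 6.

diet_score = 6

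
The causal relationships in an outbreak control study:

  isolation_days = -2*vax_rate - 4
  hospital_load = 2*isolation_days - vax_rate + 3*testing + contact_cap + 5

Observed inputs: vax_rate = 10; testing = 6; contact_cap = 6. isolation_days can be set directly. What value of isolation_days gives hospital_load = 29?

isolation_days = 5

Intervening on isolation_days fixes its value directly, overriding its dependence on vax_rate.
Substituting into the hospital_load equation gives hospital_load = 2*isolation_days + 19.
Solve 2*isolation_days + 19 = 29: isolation_days = (29 - 19) / 2 = 5.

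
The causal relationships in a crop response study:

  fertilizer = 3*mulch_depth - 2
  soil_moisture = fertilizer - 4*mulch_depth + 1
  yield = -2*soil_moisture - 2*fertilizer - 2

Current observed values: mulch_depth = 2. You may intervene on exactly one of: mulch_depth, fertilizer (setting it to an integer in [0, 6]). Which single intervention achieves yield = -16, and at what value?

Intervening on mulch_depth: with other inputs at their observed values, yield = -4*mulch_depth + 4. Solving for -16 gives mulch_depth = 5, within [0, 6].
Intervening on fertilizer: yield = -4*fertilizer + 12. Reaching -16 requires fertilizer = 7, outside [0, 6].

set mulch_depth = 5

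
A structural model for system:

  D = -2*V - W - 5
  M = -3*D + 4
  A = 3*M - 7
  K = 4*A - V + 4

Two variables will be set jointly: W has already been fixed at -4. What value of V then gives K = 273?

V = 3

With W held at -4:
Substituting into the D equation gives D = -2*V - 1.
Substituting into the M equation gives M = 6*V + 7.
Substituting into the A equation gives A = 18*V + 14.
Substituting into the K equation gives K = 71*V + 60.
Solve 71*V + 60 = 273: V = (273 - 60) / 71 = 3.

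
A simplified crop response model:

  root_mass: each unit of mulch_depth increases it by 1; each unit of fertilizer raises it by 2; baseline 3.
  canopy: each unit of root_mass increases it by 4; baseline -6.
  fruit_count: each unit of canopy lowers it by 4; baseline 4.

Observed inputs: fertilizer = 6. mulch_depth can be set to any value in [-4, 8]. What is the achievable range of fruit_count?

Substituting into the root_mass equation gives root_mass = mulch_depth + 15.
Substituting into the canopy equation gives canopy = 4*mulch_depth + 54.
So fruit_count = -16*mulch_depth - 212.
Linear in mulch_depth, so extremes are at the endpoints: mulch_depth = -4 gives fruit_count = -148; mulch_depth = 8 gives fruit_count = -340.

-340 to -148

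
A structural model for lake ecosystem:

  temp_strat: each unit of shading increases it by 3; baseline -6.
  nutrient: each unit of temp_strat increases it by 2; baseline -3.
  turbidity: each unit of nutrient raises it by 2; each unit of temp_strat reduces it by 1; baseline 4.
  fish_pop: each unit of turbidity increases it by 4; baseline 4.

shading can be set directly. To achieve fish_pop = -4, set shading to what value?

Substituting into the nutrient equation gives nutrient = 6*shading - 15.
Substituting into the turbidity equation gives turbidity = 9*shading - 20.
So fish_pop = 36*shading - 76.
Solve 36*shading - 76 = -4: shading = (-4 + 76) / 36 = 2.

shading = 2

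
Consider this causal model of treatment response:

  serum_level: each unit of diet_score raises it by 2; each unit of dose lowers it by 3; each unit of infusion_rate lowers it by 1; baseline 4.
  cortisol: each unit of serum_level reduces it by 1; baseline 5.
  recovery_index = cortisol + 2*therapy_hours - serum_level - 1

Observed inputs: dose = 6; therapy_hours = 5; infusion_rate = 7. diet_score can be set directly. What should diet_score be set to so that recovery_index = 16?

diet_score = 10

Substituting into the serum_level equation gives serum_level = 2*diet_score - 21.
Substituting into the cortisol equation gives cortisol = -2*diet_score + 26.
Substituting into the recovery_index equation gives recovery_index = -4*diet_score + 56.
Solve -4*diet_score + 56 = 16: diet_score = (16 - 56) / -4 = 10.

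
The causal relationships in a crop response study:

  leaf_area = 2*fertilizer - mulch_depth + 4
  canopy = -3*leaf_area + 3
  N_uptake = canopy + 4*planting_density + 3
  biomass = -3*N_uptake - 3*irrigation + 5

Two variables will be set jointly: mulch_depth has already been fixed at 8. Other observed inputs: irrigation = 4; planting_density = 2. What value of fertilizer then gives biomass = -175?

fertilizer = -5

With mulch_depth held at 8:
Substituting into the leaf_area equation gives leaf_area = 2*fertilizer - 4.
Substituting into the canopy equation gives canopy = -6*fertilizer + 15.
So N_uptake = -6*fertilizer + 26.
This gives biomass = 18*fertilizer - 85.
Solve 18*fertilizer - 85 = -175: fertilizer = (-175 + 85) / 18 = -5.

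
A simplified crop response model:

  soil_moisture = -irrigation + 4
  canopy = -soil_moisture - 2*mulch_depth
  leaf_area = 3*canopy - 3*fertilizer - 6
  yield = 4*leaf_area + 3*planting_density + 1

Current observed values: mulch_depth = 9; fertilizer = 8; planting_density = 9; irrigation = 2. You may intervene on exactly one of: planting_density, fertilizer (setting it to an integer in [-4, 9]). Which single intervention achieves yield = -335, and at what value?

Intervening on planting_density: with other inputs at their observed values, yield = 3*planting_density - 359. Solving for -335 gives planting_density = 8, within [-4, 9].
Intervening on fertilizer: yield = -12*fertilizer - 236. Reaching -335 requires fertilizer = 33/4, not an integer.

set planting_density = 8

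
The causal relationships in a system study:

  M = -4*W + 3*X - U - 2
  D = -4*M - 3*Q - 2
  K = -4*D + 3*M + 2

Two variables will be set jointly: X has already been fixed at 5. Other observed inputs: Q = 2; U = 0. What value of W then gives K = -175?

W = 6

With X held at 5:
Substituting into the M equation gives M = -4*W + 13.
So D = 16*W - 60.
This gives K = -76*W + 281.
Solve -76*W + 281 = -175: W = (-175 - 281) / -76 = 6.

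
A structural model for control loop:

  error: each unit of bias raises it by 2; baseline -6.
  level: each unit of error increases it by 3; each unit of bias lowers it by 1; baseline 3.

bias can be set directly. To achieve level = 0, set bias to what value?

Substituting into the level equation gives level = 5*bias - 15.
Solve 5*bias - 15 = 0: bias = (0 + 15) / 5 = 3.

bias = 3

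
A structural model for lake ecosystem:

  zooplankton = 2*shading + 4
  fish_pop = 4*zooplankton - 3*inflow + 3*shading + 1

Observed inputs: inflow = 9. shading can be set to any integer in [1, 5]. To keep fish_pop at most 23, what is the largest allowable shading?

Substituting into the fish_pop equation gives fish_pop = 11*shading - 10.
Require 11*shading - 10 ≤ 23, so shading ≤ 3.
The largest integer in [1, 5] satisfying this is 3.

shading = 3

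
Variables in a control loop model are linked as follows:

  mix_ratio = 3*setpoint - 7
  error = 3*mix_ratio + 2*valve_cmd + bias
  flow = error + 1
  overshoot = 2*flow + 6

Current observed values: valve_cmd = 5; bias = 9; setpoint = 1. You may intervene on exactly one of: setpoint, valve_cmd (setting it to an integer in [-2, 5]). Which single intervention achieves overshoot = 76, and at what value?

set setpoint = 4

Intervening on setpoint: with other inputs at their observed values, overshoot = 18*setpoint + 4. Solving for 76 gives setpoint = 4, within [-2, 5].
Intervening on valve_cmd: overshoot = 4*valve_cmd + 2. Reaching 76 requires valve_cmd = 37/2, not an integer.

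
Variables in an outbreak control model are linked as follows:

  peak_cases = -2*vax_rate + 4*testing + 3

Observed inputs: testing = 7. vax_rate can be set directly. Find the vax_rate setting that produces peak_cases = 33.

Substituting into the peak_cases equation gives peak_cases = -2*vax_rate + 31.
Solve -2*vax_rate + 31 = 33: vax_rate = (33 - 31) / -2 = -1.

vax_rate = -1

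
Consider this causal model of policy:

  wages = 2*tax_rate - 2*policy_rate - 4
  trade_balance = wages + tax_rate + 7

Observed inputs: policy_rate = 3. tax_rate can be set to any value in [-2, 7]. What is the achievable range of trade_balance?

Substituting into the wages equation gives wages = 2*tax_rate - 10.
Substituting into the trade_balance equation gives trade_balance = 3*tax_rate - 3.
Linear in tax_rate, so extremes are at the endpoints: tax_rate = -2 gives trade_balance = -9; tax_rate = 7 gives trade_balance = 18.

-9 to 18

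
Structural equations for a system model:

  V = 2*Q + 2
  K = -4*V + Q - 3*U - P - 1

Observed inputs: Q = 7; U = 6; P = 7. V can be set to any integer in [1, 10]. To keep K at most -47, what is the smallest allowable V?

Intervening on V fixes its value directly, overriding its dependence on Q.
Substituting into the K equation gives K = -4*V - 19.
Require -4*V - 19 ≤ -47, so V ≥ 7.
The smallest integer in [1, 10] satisfying this is 7.

V = 7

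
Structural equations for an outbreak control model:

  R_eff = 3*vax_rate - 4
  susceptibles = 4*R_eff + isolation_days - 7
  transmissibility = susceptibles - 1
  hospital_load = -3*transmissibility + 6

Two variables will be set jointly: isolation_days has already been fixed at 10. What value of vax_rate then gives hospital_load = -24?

vax_rate = 2

With isolation_days held at 10:
Substituting into the susceptibles equation gives susceptibles = 12*vax_rate - 13.
transmissibility becomes 12*vax_rate - 14.
This gives hospital_load = -36*vax_rate + 48.
Solve -36*vax_rate + 48 = -24: vax_rate = (-24 - 48) / -36 = 2.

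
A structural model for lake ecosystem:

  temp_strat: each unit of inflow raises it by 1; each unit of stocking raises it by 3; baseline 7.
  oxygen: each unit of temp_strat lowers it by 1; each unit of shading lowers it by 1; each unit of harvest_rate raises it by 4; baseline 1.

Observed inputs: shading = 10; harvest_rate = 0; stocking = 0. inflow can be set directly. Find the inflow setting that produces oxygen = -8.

inflow = -8

Substituting into the temp_strat equation gives temp_strat = inflow + 7.
oxygen becomes -inflow - 16.
Solve -inflow - 16 = -8: inflow = (-8 + 16) / -1 = -8.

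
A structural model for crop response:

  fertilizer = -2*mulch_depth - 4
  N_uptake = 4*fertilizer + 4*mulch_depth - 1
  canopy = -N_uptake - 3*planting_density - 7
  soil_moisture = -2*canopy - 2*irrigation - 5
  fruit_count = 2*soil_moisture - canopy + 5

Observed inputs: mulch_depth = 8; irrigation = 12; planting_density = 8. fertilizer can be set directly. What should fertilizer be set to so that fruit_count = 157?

fertilizer = -5

Intervening on fertilizer fixes its value directly, overriding its dependence on mulch_depth.
Substituting into the N_uptake equation gives N_uptake = 4*fertilizer + 31.
canopy becomes -4*fertilizer - 62.
Substituting into the soil_moisture equation gives soil_moisture = 8*fertilizer + 95.
Substituting into the fruit_count equation gives fruit_count = 20*fertilizer + 257.
Solve 20*fertilizer + 257 = 157: fertilizer = (157 - 257) / 20 = -5.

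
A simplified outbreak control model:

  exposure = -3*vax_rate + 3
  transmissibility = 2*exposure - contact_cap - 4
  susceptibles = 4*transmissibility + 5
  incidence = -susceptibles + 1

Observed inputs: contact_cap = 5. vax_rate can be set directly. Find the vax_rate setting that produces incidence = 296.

vax_rate = 12

Substituting into the transmissibility equation gives transmissibility = -6*vax_rate - 3.
So susceptibles = -24*vax_rate - 7.
incidence becomes 24*vax_rate + 8.
Solve 24*vax_rate + 8 = 296: vax_rate = (296 - 8) / 24 = 12.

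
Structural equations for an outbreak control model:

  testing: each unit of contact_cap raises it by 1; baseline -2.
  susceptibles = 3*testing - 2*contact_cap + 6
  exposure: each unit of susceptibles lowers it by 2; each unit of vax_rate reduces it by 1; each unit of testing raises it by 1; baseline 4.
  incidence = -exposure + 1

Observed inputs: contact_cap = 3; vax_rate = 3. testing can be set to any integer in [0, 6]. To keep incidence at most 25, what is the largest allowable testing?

testing = 5

Intervening on testing fixes its value directly, overriding its dependence on contact_cap.
Substituting into the susceptibles equation gives susceptibles = 3*testing.
exposure becomes -5*testing + 1.
This gives incidence = 5*testing.
Require 5*testing ≤ 25, so testing ≤ 5.
The largest integer in [0, 6] satisfying this is 5.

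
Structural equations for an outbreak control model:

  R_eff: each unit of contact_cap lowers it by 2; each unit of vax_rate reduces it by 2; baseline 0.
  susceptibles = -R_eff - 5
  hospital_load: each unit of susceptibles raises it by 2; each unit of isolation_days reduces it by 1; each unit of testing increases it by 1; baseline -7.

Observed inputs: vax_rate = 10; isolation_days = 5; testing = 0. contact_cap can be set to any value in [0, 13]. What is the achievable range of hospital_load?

Substituting into the R_eff equation gives R_eff = -2*contact_cap - 20.
Substituting into the susceptibles equation gives susceptibles = 2*contact_cap + 15.
This gives hospital_load = 4*contact_cap + 18.
Linear in contact_cap, so extremes are at the endpoints: contact_cap = 0 gives hospital_load = 18; contact_cap = 13 gives hospital_load = 70.

18 to 70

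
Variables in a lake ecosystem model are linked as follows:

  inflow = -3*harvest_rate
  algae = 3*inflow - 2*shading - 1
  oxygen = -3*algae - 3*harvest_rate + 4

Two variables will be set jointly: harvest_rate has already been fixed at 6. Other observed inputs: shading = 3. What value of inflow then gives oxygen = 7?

inflow = 0

With harvest_rate held at 6:
Intervening on inflow fixes its value directly, overriding its dependence on harvest_rate.
Substituting into the algae equation gives algae = 3*inflow - 7.
This gives oxygen = -9*inflow + 7.
Solve -9*inflow + 7 = 7: inflow = (7 - 7) / -9 = 0.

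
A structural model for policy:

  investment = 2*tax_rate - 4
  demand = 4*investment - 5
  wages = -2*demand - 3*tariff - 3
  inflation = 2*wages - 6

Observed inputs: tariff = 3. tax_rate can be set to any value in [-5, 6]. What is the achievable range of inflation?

-138 to 214

Substituting into the demand equation gives demand = 8*tax_rate - 21.
Substituting into the wages equation gives wages = -16*tax_rate + 30.
Substituting into the inflation equation gives inflation = -32*tax_rate + 54.
Linear in tax_rate, so extremes are at the endpoints: tax_rate = -5 gives inflation = 214; tax_rate = 6 gives inflation = -138.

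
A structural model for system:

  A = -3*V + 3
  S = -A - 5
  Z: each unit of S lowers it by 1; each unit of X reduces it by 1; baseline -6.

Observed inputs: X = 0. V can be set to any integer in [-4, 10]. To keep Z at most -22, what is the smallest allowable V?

Substituting into the S equation gives S = 3*V - 8.
Substituting into the Z equation gives Z = -3*V + 2.
Require -3*V + 2 ≤ -22, so V ≥ 8.
The smallest integer in [-4, 10] satisfying this is 8.

V = 8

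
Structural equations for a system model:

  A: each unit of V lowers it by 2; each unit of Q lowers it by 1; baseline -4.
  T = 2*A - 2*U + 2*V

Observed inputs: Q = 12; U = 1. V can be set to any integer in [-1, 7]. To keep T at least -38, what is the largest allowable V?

V = 2

Substituting into the A equation gives A = -2*V - 16.
So T = -2*V - 34.
Require -2*V - 34 ≥ -38, so V ≤ 2.
The largest integer in [-1, 7] satisfying this is 2.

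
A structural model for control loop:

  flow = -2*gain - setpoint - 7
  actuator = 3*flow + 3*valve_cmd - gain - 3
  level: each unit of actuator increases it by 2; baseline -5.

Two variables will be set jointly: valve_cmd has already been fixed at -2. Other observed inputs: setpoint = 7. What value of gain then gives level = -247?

gain = 10

With valve_cmd held at -2:
Substituting into the flow equation gives flow = -2*gain - 14.
Substituting into the actuator equation gives actuator = -7*gain - 51.
Substituting into the level equation gives level = -14*gain - 107.
Solve -14*gain - 107 = -247: gain = (-247 + 107) / -14 = 10.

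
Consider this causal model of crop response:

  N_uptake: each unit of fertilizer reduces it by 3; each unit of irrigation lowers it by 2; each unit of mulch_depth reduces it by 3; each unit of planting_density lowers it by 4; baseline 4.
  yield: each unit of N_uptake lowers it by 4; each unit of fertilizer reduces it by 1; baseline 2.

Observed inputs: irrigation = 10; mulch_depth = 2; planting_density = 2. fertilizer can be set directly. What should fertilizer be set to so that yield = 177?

Substituting into the N_uptake equation gives N_uptake = -3*fertilizer - 30.
Substituting into the yield equation gives yield = 11*fertilizer + 122.
Solve 11*fertilizer + 122 = 177: fertilizer = (177 - 122) / 11 = 5.

fertilizer = 5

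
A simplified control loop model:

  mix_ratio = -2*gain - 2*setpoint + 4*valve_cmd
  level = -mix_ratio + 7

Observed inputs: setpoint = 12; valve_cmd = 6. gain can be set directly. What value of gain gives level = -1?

gain = -4

Substituting into the mix_ratio equation gives mix_ratio = -2*gain.
Substituting into the level equation gives level = 2*gain + 7.
Solve 2*gain + 7 = -1: gain = (-1 - 7) / 2 = -4.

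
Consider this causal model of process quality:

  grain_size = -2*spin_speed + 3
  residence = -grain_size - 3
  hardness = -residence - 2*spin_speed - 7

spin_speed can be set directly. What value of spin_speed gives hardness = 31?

spin_speed = -8

Substituting into the residence equation gives residence = 2*spin_speed - 6.
This gives hardness = -4*spin_speed - 1.
Solve -4*spin_speed - 1 = 31: spin_speed = (31 + 1) / -4 = -8.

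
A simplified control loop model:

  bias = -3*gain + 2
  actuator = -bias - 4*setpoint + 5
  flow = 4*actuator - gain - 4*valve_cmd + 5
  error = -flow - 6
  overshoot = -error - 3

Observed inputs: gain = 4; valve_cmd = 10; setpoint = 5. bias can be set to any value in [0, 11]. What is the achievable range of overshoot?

-140 to -96

Intervening on bias fixes its value directly, overriding its dependence on gain.
Substituting into the actuator equation gives actuator = -bias - 15.
Substituting into the flow equation gives flow = -4*bias - 99.
Substituting into the error equation gives error = 4*bias + 93.
Substituting into the overshoot equation gives overshoot = -4*bias - 96.
Linear in bias, so extremes are at the endpoints: bias = 0 gives overshoot = -96; bias = 11 gives overshoot = -140.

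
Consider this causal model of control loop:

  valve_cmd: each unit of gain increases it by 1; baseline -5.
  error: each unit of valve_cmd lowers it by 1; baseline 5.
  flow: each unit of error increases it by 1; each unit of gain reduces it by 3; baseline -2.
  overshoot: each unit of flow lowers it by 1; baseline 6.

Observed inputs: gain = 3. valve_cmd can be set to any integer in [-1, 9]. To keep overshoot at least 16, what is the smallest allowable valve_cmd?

Intervening on valve_cmd fixes its value directly, overriding its dependence on gain.
Substituting into the flow equation gives flow = -valve_cmd - 6.
overshoot becomes valve_cmd + 12.
Require valve_cmd + 12 ≥ 16, so valve_cmd ≥ 4.
The smallest integer in [-1, 9] satisfying this is 4.

valve_cmd = 4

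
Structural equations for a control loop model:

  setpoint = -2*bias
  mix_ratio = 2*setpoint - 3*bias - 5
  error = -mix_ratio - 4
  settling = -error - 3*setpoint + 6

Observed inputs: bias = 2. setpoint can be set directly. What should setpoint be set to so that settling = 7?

setpoint = -8

Intervening on setpoint fixes its value directly, overriding its dependence on bias.
Substituting into the mix_ratio equation gives mix_ratio = 2*setpoint - 11.
This gives error = -2*setpoint + 7.
Substituting into the settling equation gives settling = -setpoint - 1.
Solve -setpoint - 1 = 7: setpoint = (7 + 1) / -1 = -8.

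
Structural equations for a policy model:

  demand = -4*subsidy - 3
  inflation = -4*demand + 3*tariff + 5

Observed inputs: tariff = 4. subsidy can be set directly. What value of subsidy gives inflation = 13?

subsidy = -1

Substituting into the inflation equation gives inflation = 16*subsidy + 29.
Solve 16*subsidy + 29 = 13: subsidy = (13 - 29) / 16 = -1.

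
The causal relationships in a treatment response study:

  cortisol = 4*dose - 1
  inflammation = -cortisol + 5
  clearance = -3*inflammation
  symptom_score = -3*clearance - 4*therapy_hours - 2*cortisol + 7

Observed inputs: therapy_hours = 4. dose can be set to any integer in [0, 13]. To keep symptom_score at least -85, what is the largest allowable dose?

Substituting into the inflammation equation gives inflammation = -4*dose + 6.
Substituting into the clearance equation gives clearance = 12*dose - 18.
So symptom_score = -44*dose + 47.
Require -44*dose + 47 ≥ -85, so dose ≤ 3.
The largest integer in [0, 13] satisfying this is 3.

dose = 3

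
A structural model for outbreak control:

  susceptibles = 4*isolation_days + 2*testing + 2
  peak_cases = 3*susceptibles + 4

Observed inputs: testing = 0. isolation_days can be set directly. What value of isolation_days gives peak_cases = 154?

Substituting into the susceptibles equation gives susceptibles = 4*isolation_days + 2.
Substituting into the peak_cases equation gives peak_cases = 12*isolation_days + 10.
Solve 12*isolation_days + 10 = 154: isolation_days = (154 - 10) / 12 = 12.

isolation_days = 12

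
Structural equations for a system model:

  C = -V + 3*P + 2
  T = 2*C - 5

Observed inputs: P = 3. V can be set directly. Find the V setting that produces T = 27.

Substituting into the C equation gives C = -V + 11.
Substituting into the T equation gives T = -2*V + 17.
Solve -2*V + 17 = 27: V = (27 - 17) / -2 = -5.

V = -5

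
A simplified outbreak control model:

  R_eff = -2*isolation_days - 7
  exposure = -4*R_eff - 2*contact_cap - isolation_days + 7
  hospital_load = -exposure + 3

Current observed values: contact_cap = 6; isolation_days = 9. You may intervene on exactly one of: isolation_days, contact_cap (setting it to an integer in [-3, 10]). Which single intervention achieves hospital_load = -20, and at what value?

Intervening on isolation_days: with other inputs at their observed values, hospital_load = -7*isolation_days - 20. Solving for -20 gives isolation_days = 0, within [-3, 10].
Intervening on contact_cap: hospital_load = 2*contact_cap - 95. Reaching -20 requires contact_cap = 75/2, not an integer.

set isolation_days = 0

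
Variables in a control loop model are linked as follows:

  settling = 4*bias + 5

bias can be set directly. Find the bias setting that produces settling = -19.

Solve 4*bias + 5 = -19: bias = (-19 - 5) / 4 = -6.

bias = -6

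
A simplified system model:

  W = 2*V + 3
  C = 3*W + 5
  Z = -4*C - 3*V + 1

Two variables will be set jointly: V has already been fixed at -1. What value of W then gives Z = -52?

W = 3

With V held at -1:
Intervening on W fixes its value directly, overriding its dependence on V.
Substituting into the Z equation gives Z = -12*W - 16.
Solve -12*W - 16 = -52: W = (-52 + 16) / -12 = 3.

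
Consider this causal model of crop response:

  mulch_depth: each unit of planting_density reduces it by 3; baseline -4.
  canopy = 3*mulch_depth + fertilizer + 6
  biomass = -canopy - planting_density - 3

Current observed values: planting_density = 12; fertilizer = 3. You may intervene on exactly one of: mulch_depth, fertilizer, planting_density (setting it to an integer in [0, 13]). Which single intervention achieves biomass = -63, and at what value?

set mulch_depth = 13

Intervening on mulch_depth: with other inputs at their observed values, biomass = -3*mulch_depth - 24. Solving for -63 gives mulch_depth = 13, within [0, 13].
Intervening on fertilizer: biomass = -fertilizer + 99. Reaching -63 requires fertilizer = 162, outside [0, 13].
Intervening on planting_density: biomass = 8*planting_density. Reaching -63 requires planting_density = -63/8, not an integer.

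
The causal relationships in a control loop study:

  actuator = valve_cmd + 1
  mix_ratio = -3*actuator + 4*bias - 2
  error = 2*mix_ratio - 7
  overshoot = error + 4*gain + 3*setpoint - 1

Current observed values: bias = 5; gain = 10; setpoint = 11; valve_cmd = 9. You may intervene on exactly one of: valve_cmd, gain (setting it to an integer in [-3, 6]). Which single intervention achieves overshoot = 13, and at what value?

set gain = 3

Intervening on valve_cmd: overshoot = -6*valve_cmd + 95. Reaching 13 requires valve_cmd = 41/3, not an integer.
Intervening on gain: with other inputs at their observed values, overshoot = 4*gain + 1. Solving for 13 gives gain = 3, within [-3, 6].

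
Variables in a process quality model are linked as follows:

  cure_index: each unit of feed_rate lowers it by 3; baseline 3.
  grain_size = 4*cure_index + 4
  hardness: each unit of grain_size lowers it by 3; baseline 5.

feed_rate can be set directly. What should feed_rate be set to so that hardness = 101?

feed_rate = 4

Substituting into the grain_size equation gives grain_size = -12*feed_rate + 16.
hardness becomes 36*feed_rate - 43.
Solve 36*feed_rate - 43 = 101: feed_rate = (101 + 43) / 36 = 4.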